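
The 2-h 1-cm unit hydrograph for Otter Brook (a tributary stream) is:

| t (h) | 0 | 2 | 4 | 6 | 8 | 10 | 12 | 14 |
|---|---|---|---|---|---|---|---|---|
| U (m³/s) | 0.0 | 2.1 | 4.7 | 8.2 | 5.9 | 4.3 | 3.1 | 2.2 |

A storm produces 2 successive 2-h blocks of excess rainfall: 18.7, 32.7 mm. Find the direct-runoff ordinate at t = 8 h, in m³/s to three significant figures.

By discrete convolution, Q_j = Σ (P_i / 10 mm) · U_{j−i}.
At t = 8 h (j=4): Q = (18.7/10)·5.9 + (32.7/10)·8.2 = 37.8 m³/s.

Q ≈ 37.8 m³/s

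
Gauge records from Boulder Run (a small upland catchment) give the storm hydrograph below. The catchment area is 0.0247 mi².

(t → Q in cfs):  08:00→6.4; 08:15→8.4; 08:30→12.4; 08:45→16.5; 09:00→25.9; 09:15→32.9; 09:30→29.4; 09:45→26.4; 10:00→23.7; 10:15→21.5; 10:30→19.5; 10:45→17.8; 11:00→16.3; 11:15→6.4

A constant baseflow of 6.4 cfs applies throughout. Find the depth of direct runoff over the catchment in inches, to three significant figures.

Direct runoff: 0.0, 2.0, 6.0, 10.1, 19.5, 26.5, 23.0, 20.0, 17.3, 15.1, 13.1, 11.4, 9.9, 0.0 cfs; ΣQ_DR = 173.9 cfs.
V = ΣQ_DR · Δt = 173.9 × 900 s = 1.565 × 10^5 ft³.
Over A = 0.0247 mi², depth = V / A = 2.73 in.

d ≈ 2.73 in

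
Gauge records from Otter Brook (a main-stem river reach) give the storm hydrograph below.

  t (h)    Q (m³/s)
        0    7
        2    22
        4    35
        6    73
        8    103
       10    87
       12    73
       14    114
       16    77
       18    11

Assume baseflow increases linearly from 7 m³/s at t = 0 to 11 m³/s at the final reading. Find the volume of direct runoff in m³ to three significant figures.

V ≈ 3.69 × 10^6 m³

Direct-runoff ordinates (Q − Q_b): 0.00, 14.56, 27.11, 64.67, 94.22, 77.78, 63.33, 103.89, 66.44, 0.00 m³/s.
ΣQ_DR = 512.0 m³/s.
With Δt = 2 h = 7200 s, V = ΣQ_DR · Δt = 512.0 × 7200 = 3.69 × 10^6 m³.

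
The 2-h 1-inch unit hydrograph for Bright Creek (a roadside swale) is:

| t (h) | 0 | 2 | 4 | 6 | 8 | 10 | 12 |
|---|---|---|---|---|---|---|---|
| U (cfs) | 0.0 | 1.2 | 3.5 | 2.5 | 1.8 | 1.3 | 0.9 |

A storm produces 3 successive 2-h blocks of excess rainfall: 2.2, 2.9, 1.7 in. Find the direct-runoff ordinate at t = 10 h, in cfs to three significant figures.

By discrete convolution, Q_j = Σ (P_i / 1 in) · U_{j−i}.
At t = 10 h (j=5): Q = (2.2/1)·1.3 + (2.9/1)·1.8 + (1.7/1)·2.5 = 12.3 cfs.

Q ≈ 12.3 cfs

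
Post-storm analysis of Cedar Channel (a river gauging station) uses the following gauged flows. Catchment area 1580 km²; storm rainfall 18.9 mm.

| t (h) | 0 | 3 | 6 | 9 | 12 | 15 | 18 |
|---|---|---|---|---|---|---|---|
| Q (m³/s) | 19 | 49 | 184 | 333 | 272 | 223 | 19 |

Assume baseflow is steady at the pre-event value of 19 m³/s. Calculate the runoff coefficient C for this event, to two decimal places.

C ≈ 0.35

ΣQ_DR = 966.0 m³/s; V = ΣQ_DR·Δt = 1.043 × 10^7 m³.
Runoff depth d = V / A = 6.603 mm.
C = d / P = 6.603 / 18.9 = 0.35.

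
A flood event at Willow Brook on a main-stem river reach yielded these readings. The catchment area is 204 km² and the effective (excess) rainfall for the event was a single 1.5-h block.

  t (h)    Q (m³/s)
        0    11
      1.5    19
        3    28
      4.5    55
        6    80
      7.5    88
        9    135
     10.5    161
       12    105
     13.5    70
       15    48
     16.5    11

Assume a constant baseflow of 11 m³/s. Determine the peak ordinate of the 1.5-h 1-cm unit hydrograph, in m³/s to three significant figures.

U_p ≈ 83.5 m³/s

Direct runoff: 0.0, 8.0, 17.0, 44.0, 69.0, 77.0, 124.0, 150.0, 94.0, 59.0, 37.0, 0.0 m³/s; ΣQ_DR = 679.0 m³/s, peak = 150.0 m³/s.
Runoff depth d = ΣQ_DR·Δt / A = 679.0 × 5400 / (204 km²) = 17.97 mm.
The 1-cm UH is the DRH scaled by (10 mm)/d, so U_p = 150.0 × 10/17.97 = 83.5 m³/s.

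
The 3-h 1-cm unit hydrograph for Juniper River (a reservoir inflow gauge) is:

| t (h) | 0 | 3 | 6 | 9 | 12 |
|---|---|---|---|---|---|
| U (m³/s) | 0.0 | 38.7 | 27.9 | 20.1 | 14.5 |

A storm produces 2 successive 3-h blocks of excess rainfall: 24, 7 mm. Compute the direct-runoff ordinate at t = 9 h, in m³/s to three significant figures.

Q ≈ 67.8 m³/s

By discrete convolution, Q_j = Σ (P_i / 10 mm) · U_{j−i}.
At t = 9 h (j=3): Q = (24/10)·20.1 + (7/10)·27.9 = 67.8 m³/s.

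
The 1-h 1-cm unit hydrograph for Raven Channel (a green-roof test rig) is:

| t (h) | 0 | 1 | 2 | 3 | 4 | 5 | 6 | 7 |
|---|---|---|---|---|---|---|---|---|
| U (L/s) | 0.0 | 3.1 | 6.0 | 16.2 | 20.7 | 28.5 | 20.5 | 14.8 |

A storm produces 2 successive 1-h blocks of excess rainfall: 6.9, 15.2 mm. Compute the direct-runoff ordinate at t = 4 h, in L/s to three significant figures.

By discrete convolution, Q_j = Σ (P_i / 10 mm) · U_{j−i}.
At t = 4 h (j=4): Q = (6.9/10)·20.7 + (15.2/10)·16.2 = 38.9 L/s.

Q ≈ 38.9 L/s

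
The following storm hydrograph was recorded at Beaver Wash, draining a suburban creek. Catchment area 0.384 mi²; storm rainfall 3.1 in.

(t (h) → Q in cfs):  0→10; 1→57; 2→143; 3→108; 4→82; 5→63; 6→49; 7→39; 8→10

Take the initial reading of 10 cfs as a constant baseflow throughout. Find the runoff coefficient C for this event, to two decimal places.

ΣQ_DR = 471.0 cfs; V = ΣQ_DR·Δt = 1.696 × 10^6 ft³.
Runoff depth d = V / A = 1.901 in.
C = d / P = 1.901 / 3.1 = 0.61.

C ≈ 0.61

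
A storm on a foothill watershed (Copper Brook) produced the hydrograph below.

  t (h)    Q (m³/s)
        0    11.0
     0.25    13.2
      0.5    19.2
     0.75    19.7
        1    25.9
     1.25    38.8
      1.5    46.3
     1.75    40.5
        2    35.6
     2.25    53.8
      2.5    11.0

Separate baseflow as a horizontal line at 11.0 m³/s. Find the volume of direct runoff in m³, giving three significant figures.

V ≈ 1.75 × 10^5 m³

Direct-runoff ordinates (Q − Q_b): 0.0, 2.2, 8.2, 8.7, 14.9, 27.8, 35.3, 29.5, 24.6, 42.8, 0.0 m³/s.
ΣQ_DR = 194.0 m³/s.
With Δt = 0.25 h = 900 s, V = ΣQ_DR · Δt = 194.0 × 900 = 1.75 × 10^5 m³.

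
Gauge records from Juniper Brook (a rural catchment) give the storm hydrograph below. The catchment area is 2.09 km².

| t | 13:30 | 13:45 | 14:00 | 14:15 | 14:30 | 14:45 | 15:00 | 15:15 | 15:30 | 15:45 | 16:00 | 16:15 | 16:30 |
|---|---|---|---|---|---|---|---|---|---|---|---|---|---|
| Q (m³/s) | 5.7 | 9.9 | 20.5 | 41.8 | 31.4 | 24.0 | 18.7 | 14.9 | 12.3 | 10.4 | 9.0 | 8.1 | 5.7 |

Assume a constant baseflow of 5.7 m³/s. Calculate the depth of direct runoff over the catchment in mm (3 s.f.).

Direct runoff: 0.0, 4.2, 14.8, 36.1, 25.7, 18.3, 13.0, 9.2, 6.6, 4.7, 3.3, 2.4, 0.0 m³/s; ΣQ_DR = 138.3 m³/s.
V = ΣQ_DR · Δt = 138.3 × 900 s = 1.245 × 10^5 m³.
Over A = 2.09 km², depth = V / A = 59.6 mm.

d ≈ 59.6 mm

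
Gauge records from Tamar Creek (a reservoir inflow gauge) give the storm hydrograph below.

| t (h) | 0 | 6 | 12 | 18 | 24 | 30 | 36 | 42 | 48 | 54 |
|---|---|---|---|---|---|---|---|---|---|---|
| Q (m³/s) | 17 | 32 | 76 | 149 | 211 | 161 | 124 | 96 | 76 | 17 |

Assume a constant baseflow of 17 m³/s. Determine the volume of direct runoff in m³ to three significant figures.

V ≈ 1.70 × 10^7 m³

Direct-runoff ordinates (Q − Q_b): 0.0, 15.0, 59.0, 132.0, 194.0, 144.0, 107.0, 79.0, 59.0, 0.0 m³/s.
ΣQ_DR = 789.0 m³/s.
With Δt = 6 h = 21600 s, V = ΣQ_DR · Δt = 789.0 × 21600 = 1.70 × 10^7 m³.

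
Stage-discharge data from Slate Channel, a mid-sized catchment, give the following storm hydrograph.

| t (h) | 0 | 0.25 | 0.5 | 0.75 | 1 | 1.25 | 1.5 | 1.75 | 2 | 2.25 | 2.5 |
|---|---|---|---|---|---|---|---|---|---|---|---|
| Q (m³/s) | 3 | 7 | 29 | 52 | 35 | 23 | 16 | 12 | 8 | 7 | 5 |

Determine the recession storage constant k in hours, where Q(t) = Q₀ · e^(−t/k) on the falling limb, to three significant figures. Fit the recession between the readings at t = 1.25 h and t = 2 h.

k ≈ 0.710 h

On the falling limb, Q drops from 23 to 8 m³/s between t = 1.25 h and t = 2 h (Δt = 0.75 h).
k = −Δt / ln(Q₂/Q₁) = −0.75 / ln(8/23) = 0.710 h.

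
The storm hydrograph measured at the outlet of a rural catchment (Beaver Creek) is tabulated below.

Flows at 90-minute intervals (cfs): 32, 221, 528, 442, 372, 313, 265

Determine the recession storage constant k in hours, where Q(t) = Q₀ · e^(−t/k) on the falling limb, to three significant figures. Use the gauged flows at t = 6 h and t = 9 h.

k ≈ 8.85 h

On the falling limb, Q drops from 372 to 265 cfs between t = 6 h and t = 9 h (Δt = 3 h).
k = −Δt / ln(Q₂/Q₁) = −3 / ln(265/372) = 8.85 h.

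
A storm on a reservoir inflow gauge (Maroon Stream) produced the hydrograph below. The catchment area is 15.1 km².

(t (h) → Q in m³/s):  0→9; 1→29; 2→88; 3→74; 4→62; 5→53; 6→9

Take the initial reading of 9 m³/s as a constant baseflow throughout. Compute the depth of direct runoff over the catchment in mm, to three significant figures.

Direct runoff: 0.0, 20.0, 79.0, 65.0, 53.0, 44.0, 0.0 m³/s; ΣQ_DR = 261.0 m³/s.
V = ΣQ_DR · Δt = 261.0 × 3600 s = 9.396 × 10^5 m³.
Over A = 15.1 km², depth = V / A = 62.2 mm.

d ≈ 62.2 mm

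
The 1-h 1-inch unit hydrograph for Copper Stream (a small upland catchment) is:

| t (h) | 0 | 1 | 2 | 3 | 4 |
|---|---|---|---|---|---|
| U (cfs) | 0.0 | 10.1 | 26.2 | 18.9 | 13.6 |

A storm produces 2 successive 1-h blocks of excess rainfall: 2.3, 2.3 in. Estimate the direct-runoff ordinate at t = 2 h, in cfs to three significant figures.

Q ≈ 83.5 cfs

By discrete convolution, Q_j = Σ (P_i / 1 in) · U_{j−i}.
At t = 2 h (j=2): Q = (2.3/1)·26.2 + (2.3/1)·10.1 = 83.5 cfs.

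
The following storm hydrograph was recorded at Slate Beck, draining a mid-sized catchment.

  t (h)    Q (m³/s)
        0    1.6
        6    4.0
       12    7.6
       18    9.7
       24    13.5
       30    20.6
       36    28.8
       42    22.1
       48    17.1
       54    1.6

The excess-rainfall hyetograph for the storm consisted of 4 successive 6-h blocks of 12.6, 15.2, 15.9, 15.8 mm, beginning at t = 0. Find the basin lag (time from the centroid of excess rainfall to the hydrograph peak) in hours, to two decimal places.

t_L ≈ 23.48 h

Centroid of excess rainfall: t_c = Σ P_i·t̄_i / ΣP_i = 12.5193 h (block centres at 3, 9, 15, 21 h).
Hydrograph peak occurs at t = 36 h, so basin lag t_L = 36 − 12.5193 = 23.48 h.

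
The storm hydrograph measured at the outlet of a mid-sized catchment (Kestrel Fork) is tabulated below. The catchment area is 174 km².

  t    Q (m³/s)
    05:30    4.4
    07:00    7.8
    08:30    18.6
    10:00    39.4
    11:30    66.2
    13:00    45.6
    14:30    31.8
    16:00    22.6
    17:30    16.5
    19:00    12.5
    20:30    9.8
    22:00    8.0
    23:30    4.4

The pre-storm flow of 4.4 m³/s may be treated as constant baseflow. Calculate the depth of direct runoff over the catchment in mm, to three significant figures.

Direct runoff: 0.0, 3.4, 14.2, 35.0, 61.8, 41.2, 27.4, 18.2, 12.1, 8.1, 5.4, 3.6, 0.0 m³/s; ΣQ_DR = 230.4 m³/s.
V = ΣQ_DR · Δt = 230.4 × 5400 s = 1.244 × 10^6 m³.
Over A = 174 km², depth = V / A = 7.15 mm.

d ≈ 7.15 mm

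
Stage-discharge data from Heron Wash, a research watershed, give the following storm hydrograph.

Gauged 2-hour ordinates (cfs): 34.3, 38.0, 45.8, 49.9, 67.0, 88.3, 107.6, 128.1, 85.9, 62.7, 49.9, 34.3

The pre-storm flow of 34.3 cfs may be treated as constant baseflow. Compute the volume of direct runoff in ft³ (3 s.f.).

V ≈ 2.74 × 10^6 ft³

Direct-runoff ordinates (Q − Q_b): 0.0, 3.7, 11.5, 15.6, 32.7, 54.0, 73.3, 93.8, 51.6, 28.4, 15.6, 0.0 cfs.
ΣQ_DR = 380.2 cfs.
With Δt = 2 h = 7200 s, V = ΣQ_DR · Δt = 380.2 × 7200 = 2.74 × 10^6 ft³.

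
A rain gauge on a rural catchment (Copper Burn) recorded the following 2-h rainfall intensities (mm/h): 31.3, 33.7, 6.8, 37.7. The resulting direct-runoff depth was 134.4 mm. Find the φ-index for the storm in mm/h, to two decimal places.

φ ≈ 11.83 mm/h

Only the 3 blocks with intensity above φ contribute runoff: 31.3, 33.7, 37.7 mm/h.
Σ(I−φ)·Δt = d  ⇒  (31.3+33.7+37.7 − 3φ)·2 = 134.4
φ = (102.7 − 134.4/2) / 3 = 11.83 mm/h.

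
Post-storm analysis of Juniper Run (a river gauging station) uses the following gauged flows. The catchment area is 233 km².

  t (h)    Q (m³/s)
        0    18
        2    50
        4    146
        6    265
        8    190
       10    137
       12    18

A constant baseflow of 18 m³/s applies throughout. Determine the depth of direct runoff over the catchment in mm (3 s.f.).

d ≈ 21.6 mm

Direct runoff: 0.0, 32.0, 128.0, 247.0, 172.0, 119.0, 0.0 m³/s; ΣQ_DR = 698.0 m³/s.
V = ΣQ_DR · Δt = 698.0 × 7200 s = 5.026 × 10^6 m³.
Over A = 233 km², depth = V / A = 21.6 mm.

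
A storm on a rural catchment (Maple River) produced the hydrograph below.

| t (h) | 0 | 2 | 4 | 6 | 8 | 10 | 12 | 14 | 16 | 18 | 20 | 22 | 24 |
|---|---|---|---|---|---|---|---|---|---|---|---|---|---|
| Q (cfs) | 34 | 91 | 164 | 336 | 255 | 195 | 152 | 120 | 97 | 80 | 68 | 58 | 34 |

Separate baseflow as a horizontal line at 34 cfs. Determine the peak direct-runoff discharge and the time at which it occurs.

Subtracting baseflow gives direct-runoff ordinates: 0.0, 57.0, 130.0, 302.0, 221.0, 161.0, 118.0, 86.0, 63.0, 46.0, 34.0, 24.0, 0.0 cfs.
The maximum is 302.0 cfs, occurring at the reading for t = 6 h.

Q_p = 302.0 cfs at t = 6 h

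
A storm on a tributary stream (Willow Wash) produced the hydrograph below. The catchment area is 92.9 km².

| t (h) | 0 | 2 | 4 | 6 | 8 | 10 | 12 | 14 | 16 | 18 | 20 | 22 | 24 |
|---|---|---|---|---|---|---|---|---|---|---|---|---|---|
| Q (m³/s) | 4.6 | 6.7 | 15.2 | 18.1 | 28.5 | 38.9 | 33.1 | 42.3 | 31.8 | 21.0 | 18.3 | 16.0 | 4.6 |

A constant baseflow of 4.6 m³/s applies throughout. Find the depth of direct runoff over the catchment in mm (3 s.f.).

Direct runoff: 0.0, 2.1, 10.6, 13.5, 23.9, 34.3, 28.5, 37.7, 27.2, 16.4, 13.7, 11.4, 0.0 m³/s; ΣQ_DR = 219.3 m³/s.
V = ΣQ_DR · Δt = 219.3 × 7200 s = 1.579 × 10^6 m³.
Over A = 92.9 km², depth = V / A = 17.0 mm.

d ≈ 17.0 mm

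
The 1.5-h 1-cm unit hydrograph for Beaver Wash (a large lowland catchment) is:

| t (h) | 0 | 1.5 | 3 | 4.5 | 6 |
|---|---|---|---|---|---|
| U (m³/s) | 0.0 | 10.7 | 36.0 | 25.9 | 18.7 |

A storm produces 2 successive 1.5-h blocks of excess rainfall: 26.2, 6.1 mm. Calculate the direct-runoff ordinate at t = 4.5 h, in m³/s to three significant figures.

Q ≈ 89.8 m³/s

By discrete convolution, Q_j = Σ (P_i / 10 mm) · U_{j−i}.
At t = 4.5 h (j=3): Q = (26.2/10)·25.9 + (6.1/10)·36.0 = 89.8 m³/s.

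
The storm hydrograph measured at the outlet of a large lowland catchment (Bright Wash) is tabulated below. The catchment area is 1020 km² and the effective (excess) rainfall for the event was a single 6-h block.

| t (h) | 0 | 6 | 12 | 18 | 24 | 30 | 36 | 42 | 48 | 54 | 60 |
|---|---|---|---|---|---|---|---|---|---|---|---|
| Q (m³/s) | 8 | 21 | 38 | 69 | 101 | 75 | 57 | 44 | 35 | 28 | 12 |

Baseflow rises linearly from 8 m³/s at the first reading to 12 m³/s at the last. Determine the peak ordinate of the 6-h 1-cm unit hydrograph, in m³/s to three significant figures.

Direct runoff: 0.00, 12.60, 29.20, 59.80, 91.40, 65.00, 46.60, 33.20, 23.80, 16.40, 0.00 m³/s; ΣQ_DR = 378.0 m³/s, peak = 91.40 m³/s.
Runoff depth d = ΣQ_DR·Δt / A = 378.0 × 21600 / (1020 km²) = 8.005 mm.
The 1-cm UH is the DRH scaled by (10 mm)/d, so U_p = 91.40 × 10/8.005 = 114 m³/s.

U_p ≈ 114 m³/s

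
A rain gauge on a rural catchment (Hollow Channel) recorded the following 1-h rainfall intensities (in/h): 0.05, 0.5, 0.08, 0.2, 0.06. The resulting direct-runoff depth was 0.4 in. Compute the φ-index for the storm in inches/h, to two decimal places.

Only the 2 blocks with intensity above φ contribute runoff: 0.5, 0.2 in/h.
Σ(I−φ)·Δt = d  ⇒  (0.5+0.2 − 2φ)·1 = 0.4
φ = (0.7000 − 0.4/1) / 2 = 0.15 in/h.

φ ≈ 0.15 in/h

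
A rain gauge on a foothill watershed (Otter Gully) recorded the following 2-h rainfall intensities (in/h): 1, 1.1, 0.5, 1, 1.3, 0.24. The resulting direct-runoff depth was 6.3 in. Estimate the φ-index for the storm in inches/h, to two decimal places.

φ ≈ 0.35 in/h

Only the 5 blocks with intensity above φ contribute runoff: 1, 1.1, 0.5, 1, 1.3 in/h.
Σ(I−φ)·Δt = d  ⇒  (1+1.1+0.5+1+1.3 − 5φ)·2 = 6.3
φ = (4.900 − 6.3/2) / 5 = 0.35 in/h.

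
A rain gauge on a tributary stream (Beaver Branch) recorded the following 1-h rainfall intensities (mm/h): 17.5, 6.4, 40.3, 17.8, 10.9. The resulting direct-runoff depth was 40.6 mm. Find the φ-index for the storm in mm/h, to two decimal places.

φ ≈ 11.67 mm/h

Only the 3 blocks with intensity above φ contribute runoff: 17.5, 40.3, 17.8 mm/h.
Σ(I−φ)·Δt = d  ⇒  (17.5+40.3+17.8 − 3φ)·1 = 40.6
φ = (75.60 − 40.6/1) / 3 = 11.67 mm/h.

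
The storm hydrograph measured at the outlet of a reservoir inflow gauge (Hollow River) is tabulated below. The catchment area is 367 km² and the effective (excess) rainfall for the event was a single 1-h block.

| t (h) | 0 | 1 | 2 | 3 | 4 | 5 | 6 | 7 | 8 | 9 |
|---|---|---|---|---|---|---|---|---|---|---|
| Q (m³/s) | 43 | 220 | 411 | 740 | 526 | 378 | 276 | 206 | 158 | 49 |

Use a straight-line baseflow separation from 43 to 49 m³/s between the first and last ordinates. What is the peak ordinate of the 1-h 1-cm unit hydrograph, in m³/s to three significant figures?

U_p ≈ 278 m³/s

Direct runoff: 0.00, 176.33, 366.67, 695.00, 480.33, 331.67, 229.00, 158.33, 109.67, 0.00 m³/s; ΣQ_DR = 2547 m³/s, peak = 695.00 m³/s.
Runoff depth d = ΣQ_DR·Δt / A = 2547 × 3600 / (367 km²) = 24.98 mm.
The 1-cm UH is the DRH scaled by (10 mm)/d, so U_p = 695.00 × 10/24.98 = 278 m³/s.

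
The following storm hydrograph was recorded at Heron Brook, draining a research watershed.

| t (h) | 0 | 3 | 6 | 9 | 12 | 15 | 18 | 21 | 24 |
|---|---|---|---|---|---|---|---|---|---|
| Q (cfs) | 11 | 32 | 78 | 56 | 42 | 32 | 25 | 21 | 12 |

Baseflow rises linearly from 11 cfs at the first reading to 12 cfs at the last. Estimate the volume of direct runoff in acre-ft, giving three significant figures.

V ≈ 51.0 acre-ft

Direct-runoff ordinates (Q − Q_b): 0.00, 20.88, 66.75, 44.62, 30.50, 20.38, 13.25, 9.12, 0.00 cfs.
ΣQ_DR = 205.5 cfs.
With Δt = 3 h = 10800 s, V = ΣQ_DR · Δt = 205.5 × 10800 = 2.22 × 10^6 ft³ = 51.0 acre-ft.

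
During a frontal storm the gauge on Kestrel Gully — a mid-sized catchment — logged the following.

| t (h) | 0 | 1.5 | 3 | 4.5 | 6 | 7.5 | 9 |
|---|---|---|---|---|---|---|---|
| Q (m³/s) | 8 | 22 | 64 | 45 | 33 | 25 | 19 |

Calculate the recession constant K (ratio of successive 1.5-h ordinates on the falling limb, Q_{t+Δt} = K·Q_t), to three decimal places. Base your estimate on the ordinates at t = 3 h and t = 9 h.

Using the recession-limb readings at t = 3 h and t = 9 h: Q falls from 64 to 19 m³/s over 4 intervals.
K = (Q₂/Q₁)^(1/4) = (19/64)^(1/4) = 0.738.

K ≈ 0.738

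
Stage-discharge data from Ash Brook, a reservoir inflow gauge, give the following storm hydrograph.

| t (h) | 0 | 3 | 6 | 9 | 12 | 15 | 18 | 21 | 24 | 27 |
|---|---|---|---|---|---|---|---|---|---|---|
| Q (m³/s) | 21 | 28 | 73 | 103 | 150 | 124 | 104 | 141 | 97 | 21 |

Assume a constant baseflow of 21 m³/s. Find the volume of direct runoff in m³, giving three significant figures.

V ≈ 7.04 × 10^6 m³

Direct-runoff ordinates (Q − Q_b): 0.0, 7.0, 52.0, 82.0, 129.0, 103.0, 83.0, 120.0, 76.0, 0.0 m³/s.
ΣQ_DR = 652.0 m³/s.
With Δt = 3 h = 10800 s, V = ΣQ_DR · Δt = 652.0 × 10800 = 7.04 × 10^6 m³.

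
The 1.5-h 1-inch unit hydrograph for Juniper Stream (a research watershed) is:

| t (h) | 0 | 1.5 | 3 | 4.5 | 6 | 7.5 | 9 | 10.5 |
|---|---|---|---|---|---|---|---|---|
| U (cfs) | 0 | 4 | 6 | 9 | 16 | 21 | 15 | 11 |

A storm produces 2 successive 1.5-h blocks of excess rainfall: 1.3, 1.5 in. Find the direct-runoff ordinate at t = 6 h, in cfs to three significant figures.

By discrete convolution, Q_j = Σ (P_i / 1 in) · U_{j−i}.
At t = 6 h (j=4): Q = (1.3/1)·16 + (1.5/1)·9 = 34.3 cfs.

Q ≈ 34.3 cfs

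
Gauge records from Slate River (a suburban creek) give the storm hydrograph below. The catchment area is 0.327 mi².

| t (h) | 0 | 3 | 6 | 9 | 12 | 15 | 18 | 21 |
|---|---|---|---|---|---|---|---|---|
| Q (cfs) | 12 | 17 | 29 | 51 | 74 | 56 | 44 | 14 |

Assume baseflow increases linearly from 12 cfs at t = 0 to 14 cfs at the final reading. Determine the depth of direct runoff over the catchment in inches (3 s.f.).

Direct runoff: 0.00, 4.71, 16.43, 38.14, 60.86, 42.57, 30.29, 0.00 cfs; ΣQ_DR = 193.0 cfs.
V = ΣQ_DR · Δt = 193.0 × 10800 s = 2.084 × 10^6 ft³.
Over A = 0.327 mi², depth = V / A = 2.74 in.

d ≈ 2.74 in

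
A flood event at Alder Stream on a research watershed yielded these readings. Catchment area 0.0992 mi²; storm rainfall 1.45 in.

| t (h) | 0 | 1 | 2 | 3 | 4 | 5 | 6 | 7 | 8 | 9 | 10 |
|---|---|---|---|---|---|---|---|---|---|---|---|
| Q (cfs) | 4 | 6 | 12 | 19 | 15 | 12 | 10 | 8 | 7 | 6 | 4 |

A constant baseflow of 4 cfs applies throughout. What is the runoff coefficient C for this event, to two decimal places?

ΣQ_DR = 59.00 cfs; V = ΣQ_DR·Δt = 2.124 × 10^5 ft³.
Runoff depth d = V / A = 0.9216 in.
C = d / P = 0.9216 / 1.45 = 0.64.

C ≈ 0.64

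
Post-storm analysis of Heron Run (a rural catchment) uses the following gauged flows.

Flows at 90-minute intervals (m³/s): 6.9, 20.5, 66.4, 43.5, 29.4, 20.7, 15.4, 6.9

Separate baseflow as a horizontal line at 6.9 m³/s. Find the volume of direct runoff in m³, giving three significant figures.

Direct-runoff ordinates (Q − Q_b): 0.0, 13.6, 59.5, 36.6, 22.5, 13.8, 8.5, 0.0 m³/s.
ΣQ_DR = 154.5 m³/s.
With Δt = 1.5 h = 5400 s, V = ΣQ_DR · Δt = 154.5 × 5400 = 8.34 × 10^5 m³.

V ≈ 8.34 × 10^5 m³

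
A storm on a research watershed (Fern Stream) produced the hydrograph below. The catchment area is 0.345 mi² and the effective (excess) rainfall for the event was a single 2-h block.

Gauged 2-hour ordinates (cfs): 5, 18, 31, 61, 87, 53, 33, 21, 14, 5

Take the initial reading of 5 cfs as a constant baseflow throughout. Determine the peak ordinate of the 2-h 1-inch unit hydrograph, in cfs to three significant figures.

Direct runoff: 0.0, 13.0, 26.0, 56.0, 82.0, 48.0, 28.0, 16.0, 9.0, 0.0 cfs; ΣQ_DR = 278.0 cfs, peak = 82.0 cfs.
Runoff depth d = ΣQ_DR·Δt / A = 278.0 × 7200 / (0.345 mi²) = 2.497 in.
The 1-inch UH is the DRH scaled by (1 in)/d, so U_p = 82.0 × 1/2.497 = 32.8 cfs.

U_p ≈ 32.8 cfs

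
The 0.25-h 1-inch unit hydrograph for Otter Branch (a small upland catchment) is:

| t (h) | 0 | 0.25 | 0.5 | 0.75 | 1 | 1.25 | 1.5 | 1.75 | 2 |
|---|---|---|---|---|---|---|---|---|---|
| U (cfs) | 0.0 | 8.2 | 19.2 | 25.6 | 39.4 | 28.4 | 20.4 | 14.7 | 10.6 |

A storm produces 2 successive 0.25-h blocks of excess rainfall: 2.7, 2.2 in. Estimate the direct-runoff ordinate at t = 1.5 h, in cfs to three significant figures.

By discrete convolution, Q_j = Σ (P_i / 1 in) · U_{j−i}.
At t = 1.5 h (j=6): Q = (2.7/1)·20.4 + (2.2/1)·28.4 = 118 cfs.

Q ≈ 118 cfs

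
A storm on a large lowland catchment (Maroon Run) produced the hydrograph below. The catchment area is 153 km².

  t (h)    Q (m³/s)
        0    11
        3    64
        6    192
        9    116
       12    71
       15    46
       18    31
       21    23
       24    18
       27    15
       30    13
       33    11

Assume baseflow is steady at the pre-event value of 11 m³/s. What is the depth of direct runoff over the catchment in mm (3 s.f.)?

d ≈ 33.8 mm

Direct runoff: 0.0, 53.0, 181.0, 105.0, 60.0, 35.0, 20.0, 12.0, 7.0, 4.0, 2.0, 0.0 m³/s; ΣQ_DR = 479.0 m³/s.
V = ΣQ_DR · Δt = 479.0 × 10800 s = 5.173 × 10^6 m³.
Over A = 153 km², depth = V / A = 33.8 mm.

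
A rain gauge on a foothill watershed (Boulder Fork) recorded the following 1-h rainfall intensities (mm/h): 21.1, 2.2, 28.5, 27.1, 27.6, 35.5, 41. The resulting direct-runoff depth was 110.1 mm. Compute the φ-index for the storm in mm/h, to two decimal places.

φ ≈ 11.78 mm/h

Only the 6 blocks with intensity above φ contribute runoff: 21.1, 28.5, 27.1, 27.6, 35.5, 41 mm/h.
Σ(I−φ)·Δt = d  ⇒  (21.1+28.5+27.1+27.6+35.5+41 − 6φ)·1 = 110.1
φ = (180.8 − 110.1/1) / 6 = 11.78 mm/h.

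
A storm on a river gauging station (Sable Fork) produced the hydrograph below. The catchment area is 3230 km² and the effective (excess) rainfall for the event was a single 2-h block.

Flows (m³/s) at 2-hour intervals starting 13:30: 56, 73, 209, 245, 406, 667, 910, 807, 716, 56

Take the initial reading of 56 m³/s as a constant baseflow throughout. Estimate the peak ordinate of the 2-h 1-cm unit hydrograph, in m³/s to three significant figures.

Direct runoff: 0.0, 17.0, 153.0, 189.0, 350.0, 611.0, 854.0, 751.0, 660.0, 0.0 m³/s; ΣQ_DR = 3585 m³/s, peak = 854.0 m³/s.
Runoff depth d = ΣQ_DR·Δt / A = 3585 × 7200 / (3230 km²) = 7.991 mm.
The 1-cm UH is the DRH scaled by (10 mm)/d, so U_p = 854.0 × 10/7.991 = 1070 m³/s.

U_p ≈ 1070 m³/s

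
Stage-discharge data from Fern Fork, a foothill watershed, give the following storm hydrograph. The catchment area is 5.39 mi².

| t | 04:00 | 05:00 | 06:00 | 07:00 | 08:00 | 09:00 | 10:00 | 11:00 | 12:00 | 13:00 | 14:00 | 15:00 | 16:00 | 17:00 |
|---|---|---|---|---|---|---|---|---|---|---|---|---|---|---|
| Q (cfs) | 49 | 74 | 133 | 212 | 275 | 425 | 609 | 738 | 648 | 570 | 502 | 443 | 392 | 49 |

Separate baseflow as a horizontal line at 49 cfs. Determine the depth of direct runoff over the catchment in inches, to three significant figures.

Direct runoff: 0.0, 25.0, 84.0, 163.0, 226.0, 376.0, 560.0, 689.0, 599.0, 521.0, 453.0, 394.0, 343.0, 0.0 cfs; ΣQ_DR = 4433 cfs.
V = ΣQ_DR · Δt = 4433 × 3600 s = 1.596 × 10^7 ft³.
Over A = 5.39 mi², depth = V / A = 1.27 in.

d ≈ 1.27 in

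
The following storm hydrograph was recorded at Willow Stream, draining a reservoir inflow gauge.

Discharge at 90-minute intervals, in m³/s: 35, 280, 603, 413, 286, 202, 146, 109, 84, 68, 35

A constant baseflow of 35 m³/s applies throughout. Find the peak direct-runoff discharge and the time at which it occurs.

Subtracting baseflow gives direct-runoff ordinates: 0.0, 245.0, 568.0, 378.0, 251.0, 167.0, 111.0, 74.0, 49.0, 33.0, 0.0 m³/s.
The maximum is 568.0 m³/s, occurring at the reading for t = 3 h.

Q_p = 568.0 m³/s at t = 3 h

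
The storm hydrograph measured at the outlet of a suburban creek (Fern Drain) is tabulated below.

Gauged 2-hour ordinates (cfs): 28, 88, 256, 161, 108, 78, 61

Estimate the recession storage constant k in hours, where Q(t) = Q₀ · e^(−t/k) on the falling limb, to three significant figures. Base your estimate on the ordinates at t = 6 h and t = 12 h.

k ≈ 6.18 h

On the falling limb, Q drops from 161 to 61 cfs between t = 6 h and t = 12 h (Δt = 6 h).
k = −Δt / ln(Q₂/Q₁) = −6 / ln(61/161) = 6.18 h.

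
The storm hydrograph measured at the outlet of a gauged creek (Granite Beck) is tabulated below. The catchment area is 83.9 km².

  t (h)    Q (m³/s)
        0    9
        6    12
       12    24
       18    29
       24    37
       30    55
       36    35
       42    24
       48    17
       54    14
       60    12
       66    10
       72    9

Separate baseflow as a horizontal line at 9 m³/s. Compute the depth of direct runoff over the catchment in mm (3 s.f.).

d ≈ 43.8 mm

Direct runoff: 0.0, 3.0, 15.0, 20.0, 28.0, 46.0, 26.0, 15.0, 8.0, 5.0, 3.0, 1.0, 0.0 m³/s; ΣQ_DR = 170.0 m³/s.
V = ΣQ_DR · Δt = 170.0 × 21600 s = 3.672 × 10^6 m³.
Over A = 83.9 km², depth = V / A = 43.8 mm.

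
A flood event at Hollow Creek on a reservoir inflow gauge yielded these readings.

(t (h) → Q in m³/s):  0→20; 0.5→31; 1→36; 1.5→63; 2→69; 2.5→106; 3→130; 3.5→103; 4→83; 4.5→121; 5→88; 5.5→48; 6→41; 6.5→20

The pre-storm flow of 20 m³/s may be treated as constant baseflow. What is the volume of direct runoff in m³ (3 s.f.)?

Direct-runoff ordinates (Q − Q_b): 0.0, 11.0, 16.0, 43.0, 49.0, 86.0, 110.0, 83.0, 63.0, 101.0, 68.0, 28.0, 21.0, 0.0 m³/s.
ΣQ_DR = 679.0 m³/s.
With Δt = 0.5 h = 1800 s, V = ΣQ_DR · Δt = 679.0 × 1800 = 1.22 × 10^6 m³.

V ≈ 1.22 × 10^6 m³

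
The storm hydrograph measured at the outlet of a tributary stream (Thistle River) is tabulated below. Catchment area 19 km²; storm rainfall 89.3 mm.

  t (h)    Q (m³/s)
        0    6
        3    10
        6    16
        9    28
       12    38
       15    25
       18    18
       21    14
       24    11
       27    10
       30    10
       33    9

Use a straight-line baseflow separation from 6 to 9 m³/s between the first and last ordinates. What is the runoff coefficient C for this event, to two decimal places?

ΣQ_DR = 105.0 m³/s; V = ΣQ_DR·Δt = 1.134 × 10^6 m³.
Runoff depth d = V / A = 59.68 mm.
C = d / P = 59.68 / 89.3 = 0.67.

C ≈ 0.67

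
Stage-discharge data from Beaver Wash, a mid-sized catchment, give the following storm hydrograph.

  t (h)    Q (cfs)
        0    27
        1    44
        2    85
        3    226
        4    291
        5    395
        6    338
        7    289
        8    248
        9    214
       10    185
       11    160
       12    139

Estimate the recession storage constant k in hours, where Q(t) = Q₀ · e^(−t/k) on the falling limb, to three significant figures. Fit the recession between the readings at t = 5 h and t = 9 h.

On the falling limb, Q drops from 395 to 214 cfs between t = 5 h and t = 9 h (Δt = 4 h).
k = −Δt / ln(Q₂/Q₁) = −4 / ln(214/395) = 6.53 h.

k ≈ 6.53 h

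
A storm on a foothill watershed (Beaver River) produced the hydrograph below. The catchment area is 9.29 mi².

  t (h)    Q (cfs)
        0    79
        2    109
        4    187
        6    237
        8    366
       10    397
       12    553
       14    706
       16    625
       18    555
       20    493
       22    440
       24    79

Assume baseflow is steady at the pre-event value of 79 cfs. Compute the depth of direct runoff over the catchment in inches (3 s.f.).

Direct runoff: 0.0, 30.0, 108.0, 158.0, 287.0, 318.0, 474.0, 627.0, 546.0, 476.0, 414.0, 361.0, 0.0 cfs; ΣQ_DR = 3799 cfs.
V = ΣQ_DR · Δt = 3799 × 7200 s = 2.735 × 10^7 ft³.
Over A = 9.29 mi², depth = V / A = 1.27 in.

d ≈ 1.27 in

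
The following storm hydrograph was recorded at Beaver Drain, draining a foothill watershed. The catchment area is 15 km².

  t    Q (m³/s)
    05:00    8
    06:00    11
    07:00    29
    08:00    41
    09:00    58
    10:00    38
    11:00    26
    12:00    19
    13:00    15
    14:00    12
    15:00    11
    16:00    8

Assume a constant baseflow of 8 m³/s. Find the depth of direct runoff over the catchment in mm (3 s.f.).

d ≈ 43.2 mm

Direct runoff: 0.0, 3.0, 21.0, 33.0, 50.0, 30.0, 18.0, 11.0, 7.0, 4.0, 3.0, 0.0 m³/s; ΣQ_DR = 180.0 m³/s.
V = ΣQ_DR · Δt = 180.0 × 3600 s = 6.480 × 10^5 m³.
Over A = 15 km², depth = V / A = 43.2 mm.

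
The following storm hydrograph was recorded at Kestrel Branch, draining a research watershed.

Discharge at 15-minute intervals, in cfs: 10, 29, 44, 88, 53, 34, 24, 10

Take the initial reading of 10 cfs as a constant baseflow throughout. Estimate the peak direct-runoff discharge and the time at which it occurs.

Q_p = 78.0 cfs at t = 0.75 h

Subtracting baseflow gives direct-runoff ordinates: 0.0, 19.0, 34.0, 78.0, 43.0, 24.0, 14.0, 0.0 cfs.
The maximum is 78.0 cfs, occurring at the reading for t = 0.75 h.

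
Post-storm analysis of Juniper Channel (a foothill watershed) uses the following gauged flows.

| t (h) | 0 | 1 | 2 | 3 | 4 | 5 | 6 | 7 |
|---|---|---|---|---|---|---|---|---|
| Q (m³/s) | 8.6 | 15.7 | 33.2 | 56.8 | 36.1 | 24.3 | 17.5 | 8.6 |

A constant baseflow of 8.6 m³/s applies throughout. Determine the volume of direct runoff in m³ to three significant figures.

Direct-runoff ordinates (Q − Q_b): 0.0, 7.1, 24.6, 48.2, 27.5, 15.7, 8.9, 0.0 m³/s.
ΣQ_DR = 132.0 m³/s.
With Δt = 1 h = 3600 s, V = ΣQ_DR · Δt = 132.0 × 3600 = 4.75 × 10^5 m³.

V ≈ 4.75 × 10^5 m³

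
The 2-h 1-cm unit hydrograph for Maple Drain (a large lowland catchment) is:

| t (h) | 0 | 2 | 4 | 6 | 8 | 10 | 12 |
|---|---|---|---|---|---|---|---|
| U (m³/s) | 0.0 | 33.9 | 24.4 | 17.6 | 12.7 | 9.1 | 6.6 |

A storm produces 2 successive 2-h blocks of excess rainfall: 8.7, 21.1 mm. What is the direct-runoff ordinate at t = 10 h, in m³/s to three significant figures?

Q ≈ 34.7 m³/s

By discrete convolution, Q_j = Σ (P_i / 10 mm) · U_{j−i}.
At t = 10 h (j=5): Q = (8.7/10)·9.1 + (21.1/10)·12.7 = 34.7 m³/s.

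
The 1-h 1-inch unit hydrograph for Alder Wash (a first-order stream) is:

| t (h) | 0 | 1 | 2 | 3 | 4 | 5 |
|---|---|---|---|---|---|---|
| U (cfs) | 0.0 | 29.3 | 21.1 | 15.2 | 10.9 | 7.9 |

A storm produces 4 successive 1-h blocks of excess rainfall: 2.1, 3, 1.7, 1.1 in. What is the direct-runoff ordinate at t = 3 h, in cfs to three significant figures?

Q ≈ 145 cfs

By discrete convolution, Q_j = Σ (P_i / 1 in) · U_{j−i}.
At t = 3 h (j=3): Q = (2.1/1)·15.2 + (3/1)·21.1 + (1.7/1)·29.3 + (1.1/1)·0.0 = 145 cfs.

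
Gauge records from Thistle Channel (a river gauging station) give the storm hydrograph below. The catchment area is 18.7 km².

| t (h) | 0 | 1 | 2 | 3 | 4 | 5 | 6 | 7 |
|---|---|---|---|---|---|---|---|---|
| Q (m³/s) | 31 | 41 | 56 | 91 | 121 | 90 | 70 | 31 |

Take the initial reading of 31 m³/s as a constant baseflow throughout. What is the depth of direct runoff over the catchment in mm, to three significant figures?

Direct runoff: 0.0, 10.0, 25.0, 60.0, 90.0, 59.0, 39.0, 0.0 m³/s; ΣQ_DR = 283.0 m³/s.
V = ΣQ_DR · Δt = 283.0 × 3600 s = 1.019 × 10^6 m³.
Over A = 18.7 km², depth = V / A = 54.5 mm.

d ≈ 54.5 mm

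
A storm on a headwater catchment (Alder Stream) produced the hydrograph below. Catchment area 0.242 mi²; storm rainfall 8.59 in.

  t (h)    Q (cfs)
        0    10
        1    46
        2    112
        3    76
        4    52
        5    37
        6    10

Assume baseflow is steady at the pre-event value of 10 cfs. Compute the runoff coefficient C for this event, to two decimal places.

C ≈ 0.20

ΣQ_DR = 273.0 cfs; V = ΣQ_DR·Δt = 9.828 × 10^5 ft³.
Runoff depth d = V / A = 1.748 in.
C = d / P = 1.748 / 8.59 = 0.20.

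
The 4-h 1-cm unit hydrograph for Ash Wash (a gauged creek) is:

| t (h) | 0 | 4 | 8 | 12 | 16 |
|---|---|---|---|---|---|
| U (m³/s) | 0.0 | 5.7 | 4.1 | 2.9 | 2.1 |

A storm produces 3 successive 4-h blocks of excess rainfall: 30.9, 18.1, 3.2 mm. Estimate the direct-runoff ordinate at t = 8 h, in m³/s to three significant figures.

Q ≈ 23.0 m³/s

By discrete convolution, Q_j = Σ (P_i / 10 mm) · U_{j−i}.
At t = 8 h (j=2): Q = (30.9/10)·4.1 + (18.1/10)·5.7 + (3.2/10)·0.0 = 23.0 m³/s.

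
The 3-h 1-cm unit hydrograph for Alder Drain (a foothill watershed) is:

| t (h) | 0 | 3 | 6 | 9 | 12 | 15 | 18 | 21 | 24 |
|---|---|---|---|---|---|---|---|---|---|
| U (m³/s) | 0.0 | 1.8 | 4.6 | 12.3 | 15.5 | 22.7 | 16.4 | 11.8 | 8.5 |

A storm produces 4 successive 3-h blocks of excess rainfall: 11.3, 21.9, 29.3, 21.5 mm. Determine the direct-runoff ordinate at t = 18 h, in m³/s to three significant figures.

By discrete convolution, Q_j = Σ (P_i / 10 mm) · U_{j−i}.
At t = 18 h (j=6): Q = (11.3/10)·16.4 + (21.9/10)·22.7 + (29.3/10)·15.5 + (21.5/10)·12.3 = 140 m³/s.

Q ≈ 140 m³/s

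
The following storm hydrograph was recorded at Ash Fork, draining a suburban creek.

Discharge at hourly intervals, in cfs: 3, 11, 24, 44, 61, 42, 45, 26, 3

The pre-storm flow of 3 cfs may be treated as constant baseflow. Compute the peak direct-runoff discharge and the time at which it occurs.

Q_p = 58.0 cfs at t = 4 h

Subtracting baseflow gives direct-runoff ordinates: 0.0, 8.0, 21.0, 41.0, 58.0, 39.0, 42.0, 23.0, 0.0 cfs.
The maximum is 58.0 cfs, occurring at the reading for t = 4 h.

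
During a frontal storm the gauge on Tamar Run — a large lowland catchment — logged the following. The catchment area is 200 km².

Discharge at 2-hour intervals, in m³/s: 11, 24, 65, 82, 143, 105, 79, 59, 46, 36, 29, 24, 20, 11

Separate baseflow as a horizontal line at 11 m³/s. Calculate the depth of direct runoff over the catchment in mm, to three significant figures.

d ≈ 20.9 mm

Direct runoff: 0.0, 13.0, 54.0, 71.0, 132.0, 94.0, 68.0, 48.0, 35.0, 25.0, 18.0, 13.0, 9.0, 0.0 m³/s; ΣQ_DR = 580.0 m³/s.
V = ΣQ_DR · Δt = 580.0 × 7200 s = 4.176 × 10^6 m³.
Over A = 200 km², depth = V / A = 20.9 mm.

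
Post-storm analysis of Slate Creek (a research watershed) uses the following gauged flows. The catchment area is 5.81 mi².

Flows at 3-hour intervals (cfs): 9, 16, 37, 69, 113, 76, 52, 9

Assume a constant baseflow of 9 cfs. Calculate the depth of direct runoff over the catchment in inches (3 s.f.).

d ≈ 0.247 in

Direct runoff: 0.0, 7.0, 28.0, 60.0, 104.0, 67.0, 43.0, 0.0 cfs; ΣQ_DR = 309.0 cfs.
V = ΣQ_DR · Δt = 309.0 × 10800 s = 3.337 × 10^6 ft³.
Over A = 5.81 mi², depth = V / A = 0.247 in.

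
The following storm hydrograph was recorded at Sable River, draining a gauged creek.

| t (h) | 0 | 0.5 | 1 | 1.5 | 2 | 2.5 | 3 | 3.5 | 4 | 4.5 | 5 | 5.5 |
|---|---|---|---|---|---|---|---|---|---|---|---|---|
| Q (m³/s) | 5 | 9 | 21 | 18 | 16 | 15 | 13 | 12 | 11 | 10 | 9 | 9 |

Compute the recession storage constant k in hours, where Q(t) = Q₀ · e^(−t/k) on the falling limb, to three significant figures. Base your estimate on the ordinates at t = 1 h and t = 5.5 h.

On the falling limb, Q drops from 21 to 9 m³/s between t = 1 h and t = 5.5 h (Δt = 4.5 h).
k = −Δt / ln(Q₂/Q₁) = −4.5 / ln(9/21) = 5.31 h.

k ≈ 5.31 h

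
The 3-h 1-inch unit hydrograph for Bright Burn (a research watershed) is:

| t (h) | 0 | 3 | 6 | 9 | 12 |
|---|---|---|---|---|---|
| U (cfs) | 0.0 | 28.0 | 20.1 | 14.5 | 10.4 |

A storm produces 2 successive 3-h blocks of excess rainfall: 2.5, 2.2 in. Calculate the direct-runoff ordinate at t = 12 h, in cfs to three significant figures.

By discrete convolution, Q_j = Σ (P_i / 1 in) · U_{j−i}.
At t = 12 h (j=4): Q = (2.5/1)·10.4 + (2.2/1)·14.5 = 57.9 cfs.

Q ≈ 57.9 cfs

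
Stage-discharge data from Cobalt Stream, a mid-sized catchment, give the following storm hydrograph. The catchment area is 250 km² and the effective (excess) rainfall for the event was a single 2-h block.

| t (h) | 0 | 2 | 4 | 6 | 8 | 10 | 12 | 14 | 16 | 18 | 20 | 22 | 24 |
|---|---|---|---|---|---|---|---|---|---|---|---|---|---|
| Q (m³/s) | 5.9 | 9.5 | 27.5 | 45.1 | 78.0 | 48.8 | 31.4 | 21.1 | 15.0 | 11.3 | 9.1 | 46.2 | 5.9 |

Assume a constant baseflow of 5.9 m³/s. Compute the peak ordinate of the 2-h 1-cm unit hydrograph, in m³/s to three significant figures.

U_p ≈ 90.0 m³/s

Direct runoff: 0.0, 3.6, 21.6, 39.2, 72.1, 42.9, 25.5, 15.2, 9.1, 5.4, 3.2, 40.3, 0.0 m³/s; ΣQ_DR = 278.1 m³/s, peak = 72.1 m³/s.
Runoff depth d = ΣQ_DR·Δt / A = 278.1 × 7200 / (250 km²) = 8.009 mm.
The 1-cm UH is the DRH scaled by (10 mm)/d, so U_p = 72.1 × 10/8.009 = 90.0 m³/s.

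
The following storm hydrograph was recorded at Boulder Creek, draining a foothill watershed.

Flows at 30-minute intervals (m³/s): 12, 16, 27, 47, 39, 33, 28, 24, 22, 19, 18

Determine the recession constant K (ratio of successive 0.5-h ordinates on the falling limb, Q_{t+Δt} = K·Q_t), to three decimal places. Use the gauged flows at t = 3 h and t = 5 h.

K ≈ 0.895

Using the recession-limb readings at t = 3 h and t = 5 h: Q falls from 28 to 18 m³/s over 4 intervals.
K = (Q₂/Q₁)^(1/4) = (18/28)^(1/4) = 0.895.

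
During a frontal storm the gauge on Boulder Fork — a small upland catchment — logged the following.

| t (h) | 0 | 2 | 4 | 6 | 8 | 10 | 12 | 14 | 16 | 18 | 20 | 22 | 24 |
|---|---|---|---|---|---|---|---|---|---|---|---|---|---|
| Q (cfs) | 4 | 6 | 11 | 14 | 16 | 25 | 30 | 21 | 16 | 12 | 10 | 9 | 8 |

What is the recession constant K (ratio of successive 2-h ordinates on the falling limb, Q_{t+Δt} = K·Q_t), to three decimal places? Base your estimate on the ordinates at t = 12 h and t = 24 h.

K ≈ 0.802

Using the recession-limb readings at t = 12 h and t = 24 h: Q falls from 30 to 8 cfs over 6 intervals.
K = (Q₂/Q₁)^(1/6) = (8/30)^(1/6) = 0.802.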